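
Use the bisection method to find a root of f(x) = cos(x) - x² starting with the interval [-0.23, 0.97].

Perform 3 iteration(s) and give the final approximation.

f(x) = cos(x) - x²
Initial interval: [-0.23, 0.97]

Iteration 1:
  c_1 = (-0.230000 + 0.970000)/2 = 0.370000
  f(c_1) = f(0.370000) = 0.795427
  f(a) × f(c) ≥ 0, new interval: [0.370000, 0.970000]
Iteration 2:
  c_2 = (0.370000 + 0.970000)/2 = 0.670000
  f(c_2) = f(0.670000) = 0.334922
  f(a) × f(c) ≥ 0, new interval: [0.670000, 0.970000]
Iteration 3:
  c_3 = (0.670000 + 0.970000)/2 = 0.820000
  f(c_3) = f(0.820000) = 0.009821
  f(a) × f(c) ≥ 0, new interval: [0.820000, 0.970000]

After 3 iteration(s), the approximation is c_3 = 0.820000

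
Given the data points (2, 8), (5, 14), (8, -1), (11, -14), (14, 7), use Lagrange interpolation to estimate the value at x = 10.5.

Lagrange interpolation formula:
P(x) = Σ yᵢ × Lᵢ(x)
where Lᵢ(x) = Π_{j≠i} (x - xⱼ)/(xᵢ - xⱼ)

L_0(10.5) = (10.5 - 5)/(2 - 5) × (10.5 - 8)/(2 - 8) × (10.5 - 11)/(2 - 11) × (10.5 - 14)/(2 - 14) = 0.012378
L_1(10.5) = (10.5 - 2)/(5 - 2) × (10.5 - 8)/(5 - 8) × (10.5 - 11)/(5 - 11) × (10.5 - 14)/(5 - 14) = -0.076517
L_2(10.5) = (10.5 - 2)/(8 - 2) × (10.5 - 5)/(8 - 5) × (10.5 - 11)/(8 - 11) × (10.5 - 14)/(8 - 14) = 0.252508
L_3(10.5) = (10.5 - 2)/(11 - 2) × (10.5 - 5)/(11 - 5) × (10.5 - 8)/(11 - 8) × (10.5 - 14)/(11 - 14) = 0.841692
L_4(10.5) = (10.5 - 2)/(14 - 2) × (10.5 - 5)/(14 - 5) × (10.5 - 8)/(14 - 8) × (10.5 - 11)/(14 - 11) = -0.030060

P(10.5) = 8×L_0(10.5) + 14×L_1(10.5) + (-1)×L_2(10.5) + (-14)×L_3(10.5) + 7×L_4(10.5)
P(10.5) = -13.218846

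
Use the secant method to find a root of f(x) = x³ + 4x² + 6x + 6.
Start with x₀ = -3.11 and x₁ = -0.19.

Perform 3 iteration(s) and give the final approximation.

f(x) = x³ + 4x² + 6x + 6
x₀ = -3.11, x₁ = -0.19

Secant formula: x_{n+1} = x_n - f(x_n)(x_n - x_{n-1})/(f(x_n) - f(x_{n-1}))

Iteration 1:
  f(-3.110000) = -4.051831
  f(-0.190000) = 4.997541
  x_2 = -0.190000 - 4.997541×(-0.190000 - (-3.110000))/(4.997541 - (-4.051831))
       = -1.802578
Iteration 2:
  f(-0.190000) = 4.997541
  f(-1.802578) = 2.324587
  x_3 = -1.802578 - 2.324587×(-1.802578 - (-0.190000))/(2.324587 - 4.997541)
       = -3.204989
Iteration 3:
  f(-1.802578) = 2.324587
  f(-3.204989) = -5.063618
  x_4 = -3.204989 - (-5.063618)×(-3.204989 - (-1.802578))/(-5.063618 - 2.324587)
       = -2.243826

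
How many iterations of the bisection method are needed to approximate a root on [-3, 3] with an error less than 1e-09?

We need (b-a)/2^n ≤ 1e-09
(3 - (-3))/2^n ≤ 1e-09
6/2^n ≤ 1e-09
2^n ≥ 6000000000
n ≥ log₂(6000000000) = 32.48
n ≥ 33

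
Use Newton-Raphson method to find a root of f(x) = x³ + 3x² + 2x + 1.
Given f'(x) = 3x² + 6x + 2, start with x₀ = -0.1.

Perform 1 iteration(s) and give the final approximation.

f(x) = x³ + 3x² + 2x + 1
f'(x) = 3x² + 6x + 2
x₀ = -0.1

Newton-Raphson formula: x_{n+1} = x_n - f(x_n)/f'(x_n)

Iteration 1:
  f(-0.100000) = 0.829000
  f'(-0.100000) = 1.430000
  x_1 = -0.100000 - 0.829000/1.430000 = -0.679720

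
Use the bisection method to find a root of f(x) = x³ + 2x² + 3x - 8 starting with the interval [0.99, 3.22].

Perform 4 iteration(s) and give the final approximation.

f(x) = x³ + 2x² + 3x - 8
Initial interval: [0.99, 3.22]

Iteration 1:
  c_1 = (0.990000 + 3.220000)/2 = 2.105000
  f(c_1) = f(2.105000) = 16.504358
  f(a) × f(c) < 0, new interval: [0.990000, 2.105000]
Iteration 2:
  c_2 = (0.990000 + 2.105000)/2 = 1.547500
  f(c_2) = f(1.547500) = 5.137898
  f(a) × f(c) < 0, new interval: [0.990000, 1.547500]
Iteration 3:
  c_3 = (0.990000 + 1.547500)/2 = 1.268750
  f(c_3) = f(1.268750) = 1.068044
  f(a) × f(c) < 0, new interval: [0.990000, 1.268750]
Iteration 4:
  c_4 = (0.990000 + 1.268750)/2 = 1.129375
  f(c_4) = f(1.129375) = -0.620395
  f(a) × f(c) ≥ 0, new interval: [1.129375, 1.268750]

After 4 iteration(s), the approximation is c_4 = 1.129375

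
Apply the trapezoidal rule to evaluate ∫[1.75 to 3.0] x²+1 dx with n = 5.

f(x) = x²+1
a = 1.75, b = 3.0, n = 5
h = (b - a)/n = 0.250000

Trapezoidal rule: (h/2)[f(x₀) + 2f(x₁) + 2f(x₂) + ... + f(xₙ)]

x_0 = 1.7500, f(x_0) = 4.062500, coefficient = 1
x_1 = 2.0000, f(x_1) = 5.000000, coefficient = 2
x_2 = 2.2500, f(x_2) = 6.062500, coefficient = 2
x_3 = 2.5000, f(x_3) = 7.250000, coefficient = 2
x_4 = 2.7500, f(x_4) = 8.562500, coefficient = 2
x_5 = 3.0000, f(x_5) = 10.000000, coefficient = 1

I ≈ (0.250000/2) × 67.812500 = 8.476562
Exact value: 8.463542
Error: 0.013021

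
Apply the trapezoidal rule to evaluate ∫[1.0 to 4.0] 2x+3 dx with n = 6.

f(x) = 2x+3
a = 1.0, b = 4.0, n = 6
h = (b - a)/n = 0.500000

Trapezoidal rule: (h/2)[f(x₀) + 2f(x₁) + 2f(x₂) + ... + f(xₙ)]

x_0 = 1.0000, f(x_0) = 5.000000, coefficient = 1
x_1 = 1.5000, f(x_1) = 6.000000, coefficient = 2
x_2 = 2.0000, f(x_2) = 7.000000, coefficient = 2
x_3 = 2.5000, f(x_3) = 8.000000, coefficient = 2
x_4 = 3.0000, f(x_4) = 9.000000, coefficient = 2
x_5 = 3.5000, f(x_5) = 10.000000, coefficient = 2
x_6 = 4.0000, f(x_6) = 11.000000, coefficient = 1

I ≈ (0.500000/2) × 96.000000 = 24.000000
Exact value: 24.000000
Error: 0.000000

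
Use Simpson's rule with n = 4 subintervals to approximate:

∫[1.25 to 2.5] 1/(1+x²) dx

f(x) = 1/(1+x²)
a = 1.25, b = 2.5, n = 4
h = (b - a)/n = 0.312500

Simpson's rule: (h/3)[f(x₀) + 4f(x₁) + 2f(x₂) + ... + f(xₙ)]

x_0 = 1.2500, f(x_0) = 0.390244, coefficient = 1
x_1 = 1.5625, f(x_1) = 0.290579, coefficient = 4
x_2 = 1.8750, f(x_2) = 0.221453, coefficient = 2
x_3 = 2.1875, f(x_3) = 0.172856, coefficient = 4
x_4 = 2.5000, f(x_4) = 0.137931, coefficient = 1

I ≈ (0.312500/3) × 2.824822 = 0.294252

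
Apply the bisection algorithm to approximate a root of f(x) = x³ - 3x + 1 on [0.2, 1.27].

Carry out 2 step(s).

f(x) = x³ - 3x + 1
Initial interval: [0.2, 1.27]

Iteration 1:
  c_1 = (0.200000 + 1.270000)/2 = 0.735000
  f(c_1) = f(0.735000) = -0.807935
  f(a) × f(c) < 0, new interval: [0.200000, 0.735000]
Iteration 2:
  c_2 = (0.200000 + 0.735000)/2 = 0.467500
  f(c_2) = f(0.467500) = -0.300325
  f(a) × f(c) < 0, new interval: [0.200000, 0.467500]

After 2 iteration(s), the approximation is c_2 = 0.467500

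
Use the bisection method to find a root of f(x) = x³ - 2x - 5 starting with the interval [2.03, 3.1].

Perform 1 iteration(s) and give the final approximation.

f(x) = x³ - 2x - 5
Initial interval: [2.03, 3.1]

Iteration 1:
  c_1 = (2.030000 + 3.100000)/2 = 2.565000
  f(c_1) = f(2.565000) = 6.745712
  f(a) × f(c) < 0, new interval: [2.030000, 2.565000]

After 1 iteration(s), the approximation is c_1 = 2.565000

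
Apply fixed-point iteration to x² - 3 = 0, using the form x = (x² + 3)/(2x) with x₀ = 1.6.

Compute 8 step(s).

Equation: x² - 3 = 0
Fixed-point form: x = (x² + 3)/(2x)
x₀ = 1.6

x_1 = g(1.600000) = 1.737500
x_2 = g(1.737500) = 1.732059
x_3 = g(1.732059) = 1.732051
x_4 = g(1.732051) = 1.732051
x_5 = g(1.732051) = 1.732051
x_6 = g(1.732051) = 1.732051
x_7 = g(1.732051) = 1.732051
x_8 = g(1.732051) = 1.732051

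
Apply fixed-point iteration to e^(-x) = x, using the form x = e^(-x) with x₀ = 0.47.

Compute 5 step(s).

Equation: e^(-x) = x
Fixed-point form: x = e^(-x)
x₀ = 0.47

x_1 = g(0.470000) = 0.625002
x_2 = g(0.625002) = 0.535260
x_3 = g(0.535260) = 0.585517
x_4 = g(0.585517) = 0.556818
x_5 = g(0.556818) = 0.573030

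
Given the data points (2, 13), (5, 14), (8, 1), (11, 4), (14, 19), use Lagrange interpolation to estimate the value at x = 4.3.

Lagrange interpolation formula:
P(x) = Σ yᵢ × Lᵢ(x)
where Lᵢ(x) = Π_{j≠i} (x - xⱼ)/(xᵢ - xⱼ)

L_0(4.3) = (4.3 - 5)/(2 - 5) × (4.3 - 8)/(2 - 8) × (4.3 - 11)/(2 - 11) × (4.3 - 14)/(2 - 14) = 0.086586
L_1(4.3) = (4.3 - 2)/(5 - 2) × (4.3 - 8)/(5 - 8) × (4.3 - 11)/(5 - 11) × (4.3 - 14)/(5 - 14) = 1.137994
L_2(4.3) = (4.3 - 2)/(8 - 2) × (4.3 - 5)/(8 - 5) × (4.3 - 11)/(8 - 11) × (4.3 - 14)/(8 - 14) = -0.322944
L_3(4.3) = (4.3 - 2)/(11 - 2) × (4.3 - 5)/(11 - 5) × (4.3 - 8)/(11 - 8) × (4.3 - 14)/(11 - 14) = 0.118895
L_4(4.3) = (4.3 - 2)/(14 - 2) × (4.3 - 5)/(14 - 5) × (4.3 - 8)/(14 - 8) × (4.3 - 11)/(14 - 11) = -0.020531

P(4.3) = 13×L_0(4.3) + 14×L_1(4.3) + 1×L_2(4.3) + 4×L_3(4.3) + 19×L_4(4.3)
P(4.3) = 16.820085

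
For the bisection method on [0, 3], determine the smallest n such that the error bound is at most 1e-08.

We need (b-a)/2^n ≤ 1e-08
(3 - 0)/2^n ≤ 1e-08
3/2^n ≤ 1e-08
2^n ≥ 300000000
n ≥ log₂(300000000) = 28.16
n ≥ 29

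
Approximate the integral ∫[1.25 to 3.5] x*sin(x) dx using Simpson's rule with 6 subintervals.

f(x) = x*sin(x)
a = 1.25, b = 3.5, n = 6
h = (b - a)/n = 0.375000

Simpson's rule: (h/3)[f(x₀) + 4f(x₁) + 2f(x₂) + ... + f(xₙ)]

x_0 = 1.2500, f(x_0) = 1.186231, coefficient = 1
x_1 = 1.6250, f(x_1) = 1.622613, coefficient = 4
x_2 = 2.0000, f(x_2) = 1.818595, coefficient = 2
x_3 = 2.3750, f(x_3) = 1.647502, coefficient = 4
x_4 = 2.7500, f(x_4) = 1.049568, coefficient = 2
x_5 = 3.1250, f(x_5) = 0.051850, coefficient = 4
x_6 = 3.5000, f(x_6) = -1.227741, coefficient = 1

I ≈ (0.375000/3) × 18.982675 = 2.372834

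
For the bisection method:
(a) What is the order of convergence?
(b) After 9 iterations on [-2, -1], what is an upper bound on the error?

(a) Bisection has linear (order 1) convergence; the error is halved each step.

(b) Error bound = (b-a)/2^n = (-1 - (-2))/2^{9}
    = 1/2^{9}

(a) 1 (linear); (b) error ≤ 1.95e-03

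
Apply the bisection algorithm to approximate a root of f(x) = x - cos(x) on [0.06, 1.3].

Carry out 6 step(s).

f(x) = x - cos(x)
Initial interval: [0.06, 1.3]

Iteration 1:
  c_1 = (0.060000 + 1.300000)/2 = 0.680000
  f(c_1) = f(0.680000) = -0.097573
  f(a) × f(c) ≥ 0, new interval: [0.680000, 1.300000]
Iteration 2:
  c_2 = (0.680000 + 1.300000)/2 = 0.990000
  f(c_2) = f(0.990000) = 0.441310
  f(a) × f(c) < 0, new interval: [0.680000, 0.990000]
Iteration 3:
  c_3 = (0.680000 + 0.990000)/2 = 0.835000
  f(c_3) = f(0.835000) = 0.163822
  f(a) × f(c) < 0, new interval: [0.680000, 0.835000]
Iteration 4:
  c_4 = (0.680000 + 0.835000)/2 = 0.757500
  f(c_4) = f(0.757500) = 0.030944
  f(a) × f(c) < 0, new interval: [0.680000, 0.757500]
Iteration 5:
  c_5 = (0.680000 + 0.757500)/2 = 0.718750
  f(c_5) = f(0.718750) = -0.033879
  f(a) × f(c) ≥ 0, new interval: [0.718750, 0.757500]
Iteration 6:
  c_6 = (0.718750 + 0.757500)/2 = 0.738125
  f(c_6) = f(0.738125) = -0.001607
  f(a) × f(c) ≥ 0, new interval: [0.738125, 0.757500]

After 6 iteration(s), the approximation is c_6 = 0.738125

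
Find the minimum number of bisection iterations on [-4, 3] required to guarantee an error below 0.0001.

We need (b-a)/2^n ≤ 0.0001
(3 - (-4))/2^n ≤ 0.0001
7/2^n ≤ 0.0001
2^n ≥ 70000
n ≥ log₂(70000) = 16.10
n ≥ 17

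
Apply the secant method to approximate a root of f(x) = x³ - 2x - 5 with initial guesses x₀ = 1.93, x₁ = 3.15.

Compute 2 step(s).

f(x) = x³ - 2x - 5
x₀ = 1.93, x₁ = 3.15

Secant formula: x_{n+1} = x_n - f(x_n)(x_n - x_{n-1})/(f(x_n) - f(x_{n-1}))

Iteration 1:
  f(1.930000) = -1.670943
  f(3.150000) = 19.955875
  x_2 = 3.150000 - 19.955875×(3.150000 - 1.930000)/(19.955875 - (-1.670943))
       = 2.024260
Iteration 2:
  f(3.150000) = 19.955875
  f(2.024260) = -0.753851
  x_3 = 2.024260 - (-0.753851)×(2.024260 - 3.150000)/(-0.753851 - 19.955875)
       = 2.065238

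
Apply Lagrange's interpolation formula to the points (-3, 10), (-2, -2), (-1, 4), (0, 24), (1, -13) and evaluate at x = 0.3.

Lagrange interpolation formula:
P(x) = Σ yᵢ × Lᵢ(x)
where Lᵢ(x) = Π_{j≠i} (x - xⱼ)/(xᵢ - xⱼ)

L_0(0.3) = (0.3 - (-2))/(-3 - (-2)) × (0.3 - (-1))/(-3 - (-1)) × (0.3 - 0)/(-3 - 0) × (0.3 - 1)/(-3 - 1) = -0.026162
L_1(0.3) = (0.3 - (-3))/(-2 - (-3)) × (0.3 - (-1))/(-2 - (-1)) × (0.3 - 0)/(-2 - 0) × (0.3 - 1)/(-2 - 1) = 0.150150
L_2(0.3) = (0.3 - (-3))/(-1 - (-3)) × (0.3 - (-2))/(-1 - (-2)) × (0.3 - 0)/(-1 - 0) × (0.3 - 1)/(-1 - 1) = -0.398475
L_3(0.3) = (0.3 - (-3))/(0 - (-3)) × (0.3 - (-2))/(0 - (-2)) × (0.3 - (-1))/(0 - (-1)) × (0.3 - 1)/(0 - 1) = 1.151150
L_4(0.3) = (0.3 - (-3))/(1 - (-3)) × (0.3 - (-2))/(1 - (-2)) × (0.3 - (-1))/(1 - (-1)) × (0.3 - 0)/(1 - 0) = 0.123337

P(0.3) = 10×L_0(0.3) + (-2)×L_1(0.3) + 4×L_2(0.3) + 24×L_3(0.3) + (-13)×L_4(0.3)
P(0.3) = 23.868387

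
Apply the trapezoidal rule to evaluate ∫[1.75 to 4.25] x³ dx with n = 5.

f(x) = x³
a = 1.75, b = 4.25, n = 5
h = (b - a)/n = 0.500000

Trapezoidal rule: (h/2)[f(x₀) + 2f(x₁) + 2f(x₂) + ... + f(xₙ)]

x_0 = 1.7500, f(x_0) = 5.359375, coefficient = 1
x_1 = 2.2500, f(x_1) = 11.390625, coefficient = 2
x_2 = 2.7500, f(x_2) = 20.796875, coefficient = 2
x_3 = 3.2500, f(x_3) = 34.328125, coefficient = 2
x_4 = 3.7500, f(x_4) = 52.734375, coefficient = 2
x_5 = 4.2500, f(x_5) = 76.765625, coefficient = 1

I ≈ (0.500000/2) × 320.625000 = 80.156250
Exact value: 79.218750
Error: 0.937500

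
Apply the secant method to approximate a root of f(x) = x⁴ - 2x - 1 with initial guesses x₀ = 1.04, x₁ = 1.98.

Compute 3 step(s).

f(x) = x⁴ - 2x - 1
x₀ = 1.04, x₁ = 1.98

Secant formula: x_{n+1} = x_n - f(x_n)(x_n - x_{n-1})/(f(x_n) - f(x_{n-1}))

Iteration 1:
  f(1.040000) = -1.910141
  f(1.980000) = 10.409536
  x_2 = 1.980000 - 10.409536×(1.980000 - 1.040000)/(10.409536 - (-1.910141))
       = 1.185745
Iteration 2:
  f(1.980000) = 10.409536
  f(1.185745) = -1.394678
  x_3 = 1.185745 - (-1.394678)×(1.185745 - 1.980000)/(-1.394678 - 10.409536)
       = 1.279587
Iteration 3:
  f(1.185745) = -1.394678
  f(1.279587) = -0.878282
  x_4 = 1.279587 - (-0.878282)×(1.279587 - 1.185745)/(-0.878282 - (-1.394678))
       = 1.439193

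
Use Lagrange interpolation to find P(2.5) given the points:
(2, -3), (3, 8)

Lagrange interpolation formula:
P(x) = Σ yᵢ × Lᵢ(x)
where Lᵢ(x) = Π_{j≠i} (x - xⱼ)/(xᵢ - xⱼ)

L_0(2.5) = (2.5 - 3)/(2 - 3) = 0.500000
L_1(2.5) = (2.5 - 2)/(3 - 2) = 0.500000

P(2.5) = (-3)×L_0(2.5) + 8×L_1(2.5)
P(2.5) = 2.500000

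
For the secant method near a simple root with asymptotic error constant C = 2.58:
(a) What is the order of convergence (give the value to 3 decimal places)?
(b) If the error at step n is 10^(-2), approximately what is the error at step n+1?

(a) Secant method has superlinear convergence with order φ = (1+√5)/2 ≈ 1.618.
    This means |e_{n+1}| ≈ C|e_n|^1.618.

(b) With |e_n| = 10^(-2) and C = 2.58:
    |e_{n+1}| ≈ 2.58 × (10^(-2))^1.618 = 2.58 × 10^(-3.24)

(a) ≈ 1.618 (golden ratio); (b) |e_{n+1}| ≈ 1.498e-03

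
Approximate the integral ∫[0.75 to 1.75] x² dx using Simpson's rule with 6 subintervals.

f(x) = x²
a = 0.75, b = 1.75, n = 6
h = (b - a)/n = 0.166667

Simpson's rule: (h/3)[f(x₀) + 4f(x₁) + 2f(x₂) + ... + f(xₙ)]

x_0 = 0.7500, f(x_0) = 0.562500, coefficient = 1
x_1 = 0.9167, f(x_1) = 0.840278, coefficient = 4
x_2 = 1.0833, f(x_2) = 1.173611, coefficient = 2
x_3 = 1.2500, f(x_3) = 1.562500, coefficient = 4
x_4 = 1.4167, f(x_4) = 2.006944, coefficient = 2
x_5 = 1.5833, f(x_5) = 2.506944, coefficient = 4
x_6 = 1.7500, f(x_6) = 3.062500, coefficient = 1

I ≈ (0.166667/3) × 29.625000 = 1.645833
Exact value: 1.645833
Error: 0.000000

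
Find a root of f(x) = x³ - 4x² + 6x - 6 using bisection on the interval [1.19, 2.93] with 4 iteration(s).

f(x) = x³ - 4x² + 6x - 6
Initial interval: [1.19, 2.93]

Iteration 1:
  c_1 = (1.190000 + 2.930000)/2 = 2.060000
  f(c_1) = f(2.060000) = -1.872584
  f(a) × f(c) ≥ 0, new interval: [2.060000, 2.930000]
Iteration 2:
  c_2 = (2.060000 + 2.930000)/2 = 2.495000
  f(c_2) = f(2.495000) = -0.398663
  f(a) × f(c) ≥ 0, new interval: [2.495000, 2.930000]
Iteration 3:
  c_3 = (2.495000 + 2.930000)/2 = 2.712500
  f(c_3) = f(2.712500) = 0.802018
  f(a) × f(c) < 0, new interval: [2.495000, 2.712500]
Iteration 4:
  c_4 = (2.495000 + 2.712500)/2 = 2.603750
  f(c_4) = f(2.603750) = 0.156603
  f(a) × f(c) < 0, new interval: [2.495000, 2.603750]

After 4 iteration(s), the approximation is c_4 = 2.603750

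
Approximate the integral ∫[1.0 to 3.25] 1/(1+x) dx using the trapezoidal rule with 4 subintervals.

f(x) = 1/(1+x)
a = 1.0, b = 3.25, n = 4
h = (b - a)/n = 0.562500

Trapezoidal rule: (h/2)[f(x₀) + 2f(x₁) + 2f(x₂) + ... + f(xₙ)]

x_0 = 1.0000, f(x_0) = 0.500000, coefficient = 1
x_1 = 1.5625, f(x_1) = 0.390244, coefficient = 2
x_2 = 2.1250, f(x_2) = 0.320000, coefficient = 2
x_3 = 2.6875, f(x_3) = 0.271186, coefficient = 2
x_4 = 3.2500, f(x_4) = 0.235294, coefficient = 1

I ≈ (0.562500/2) × 2.698155 = 0.758856
Exact value: 0.753772
Error: 0.005084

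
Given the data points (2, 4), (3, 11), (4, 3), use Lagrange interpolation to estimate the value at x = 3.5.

Lagrange interpolation formula:
P(x) = Σ yᵢ × Lᵢ(x)
where Lᵢ(x) = Π_{j≠i} (x - xⱼ)/(xᵢ - xⱼ)

L_0(3.5) = (3.5 - 3)/(2 - 3) × (3.5 - 4)/(2 - 4) = -0.125000
L_1(3.5) = (3.5 - 2)/(3 - 2) × (3.5 - 4)/(3 - 4) = 0.750000
L_2(3.5) = (3.5 - 2)/(4 - 2) × (3.5 - 3)/(4 - 3) = 0.375000

P(3.5) = 4×L_0(3.5) + 11×L_1(3.5) + 3×L_2(3.5)
P(3.5) = 8.875000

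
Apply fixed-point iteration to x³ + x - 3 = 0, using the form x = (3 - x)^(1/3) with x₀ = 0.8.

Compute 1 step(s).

Equation: x³ + x - 3 = 0
Fixed-point form: x = (3 - x)^(1/3)
x₀ = 0.8

x_1 = g(0.800000) = 1.300591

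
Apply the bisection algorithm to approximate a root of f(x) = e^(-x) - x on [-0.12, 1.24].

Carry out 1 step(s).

f(x) = e^(-x) - x
Initial interval: [-0.12, 1.24]

Iteration 1:
  c_1 = (-0.120000 + 1.240000)/2 = 0.560000
  f(c_1) = f(0.560000) = 0.011209
  f(a) × f(c) ≥ 0, new interval: [0.560000, 1.240000]

After 1 iteration(s), the approximation is c_1 = 0.560000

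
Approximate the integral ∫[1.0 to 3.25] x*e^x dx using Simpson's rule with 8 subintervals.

f(x) = x*e^x
a = 1.0, b = 3.25, n = 8
h = (b - a)/n = 0.281250

Simpson's rule: (h/3)[f(x₀) + 4f(x₁) + 2f(x₂) + ... + f(xₙ)]

x_0 = 1.0000, f(x_0) = 2.718282, coefficient = 1
x_1 = 1.2812, f(x_1) = 4.613958, coefficient = 4
x_2 = 1.5625, f(x_2) = 7.454271, coefficient = 2
x_3 = 1.8438, f(x_3) = 11.652859, coefficient = 4
x_4 = 2.1250, f(x_4) = 17.792407, coefficient = 2
x_5 = 2.4062, f(x_5) = 26.690816, coefficient = 4
x_6 = 2.6875, f(x_6) = 39.492524, coefficient = 2
x_7 = 2.9688, f(x_7) = 57.794348, coefficient = 4
x_8 = 3.2500, f(x_8) = 83.818605, coefficient = 1

I ≈ (0.281250/3) × 619.023215 = 58.033426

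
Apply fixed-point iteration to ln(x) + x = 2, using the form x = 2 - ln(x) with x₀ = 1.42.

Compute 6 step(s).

Equation: ln(x) + x = 2
Fixed-point form: x = 2 - ln(x)
x₀ = 1.42

x_1 = g(1.420000) = 1.649343
x_2 = g(1.649343) = 1.499623
x_3 = g(1.499623) = 1.594786
x_4 = g(1.594786) = 1.533260
x_5 = g(1.533260) = 1.572604
x_6 = g(1.572604) = 1.547267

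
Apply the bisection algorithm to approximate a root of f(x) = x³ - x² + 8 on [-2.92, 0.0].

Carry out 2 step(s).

f(x) = x³ - x² + 8
Initial interval: [-2.92, 0.0]

Iteration 1:
  c_1 = (-2.920000 + 0.000000)/2 = -1.460000
  f(c_1) = f(-1.460000) = 2.756264
  f(a) × f(c) < 0, new interval: [-2.920000, -1.460000]
Iteration 2:
  c_2 = (-2.920000 + (-1.460000))/2 = -2.190000
  f(c_2) = f(-2.190000) = -7.299559
  f(a) × f(c) ≥ 0, new interval: [-2.190000, -1.460000]

After 2 iteration(s), the approximation is c_2 = -2.190000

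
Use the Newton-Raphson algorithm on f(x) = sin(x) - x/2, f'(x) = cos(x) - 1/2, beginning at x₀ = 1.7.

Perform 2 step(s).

f(x) = sin(x) - x/2
f'(x) = cos(x) - 1/2
x₀ = 1.7

Newton-Raphson formula: x_{n+1} = x_n - f(x_n)/f'(x_n)

Iteration 1:
  f(1.700000) = 0.141665
  f'(1.700000) = -0.628844
  x_1 = 1.700000 - 0.141665/(-0.628844) = 1.925278
Iteration 2:
  f(1.925278) = -0.024812
  f'(1.925278) = -0.847104
  x_2 = 1.925278 - (-0.024812)/(-0.847104) = 1.895987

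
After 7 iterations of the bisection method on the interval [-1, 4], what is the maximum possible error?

Bisection error bound: |error| ≤ (b-a)/2^n
|error| ≤ (4 - (-1))/2^7 = 5/2^7
|error| ≤ 0.0390625000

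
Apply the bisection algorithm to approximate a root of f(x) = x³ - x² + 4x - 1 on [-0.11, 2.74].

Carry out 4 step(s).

f(x) = x³ - x² + 4x - 1
Initial interval: [-0.11, 2.74]

Iteration 1:
  c_1 = (-0.110000 + 2.740000)/2 = 1.315000
  f(c_1) = f(1.315000) = 4.804706
  f(a) × f(c) < 0, new interval: [-0.110000, 1.315000]
Iteration 2:
  c_2 = (-0.110000 + 1.315000)/2 = 0.602500
  f(c_2) = f(0.602500) = 1.265705
  f(a) × f(c) < 0, new interval: [-0.110000, 0.602500]
Iteration 3:
  c_3 = (-0.110000 + 0.602500)/2 = 0.246250
  f(c_3) = f(0.246250) = -0.060707
  f(a) × f(c) ≥ 0, new interval: [0.246250, 0.602500]
Iteration 4:
  c_4 = (0.246250 + 0.602500)/2 = 0.424375
  f(c_4) = f(0.424375) = 0.593833
  f(a) × f(c) < 0, new interval: [0.246250, 0.424375]

After 4 iteration(s), the approximation is c_4 = 0.424375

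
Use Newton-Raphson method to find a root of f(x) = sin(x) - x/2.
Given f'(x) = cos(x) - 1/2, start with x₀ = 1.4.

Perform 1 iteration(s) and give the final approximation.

f(x) = sin(x) - x/2
f'(x) = cos(x) - 1/2
x₀ = 1.4

Newton-Raphson formula: x_{n+1} = x_n - f(x_n)/f'(x_n)

Iteration 1:
  f(1.400000) = 0.285450
  f'(1.400000) = -0.330033
  x_1 = 1.400000 - 0.285450/(-0.330033) = 2.264913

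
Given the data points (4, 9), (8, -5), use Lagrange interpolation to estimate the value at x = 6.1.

Lagrange interpolation formula:
P(x) = Σ yᵢ × Lᵢ(x)
where Lᵢ(x) = Π_{j≠i} (x - xⱼ)/(xᵢ - xⱼ)

L_0(6.1) = (6.1 - 8)/(4 - 8) = 0.475000
L_1(6.1) = (6.1 - 4)/(8 - 4) = 0.525000

P(6.1) = 9×L_0(6.1) + (-5)×L_1(6.1)
P(6.1) = 1.650000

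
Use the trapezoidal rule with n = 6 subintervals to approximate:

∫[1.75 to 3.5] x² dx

f(x) = x²
a = 1.75, b = 3.5, n = 6
h = (b - a)/n = 0.291667

Trapezoidal rule: (h/2)[f(x₀) + 2f(x₁) + 2f(x₂) + ... + f(xₙ)]

x_0 = 1.7500, f(x_0) = 3.062500, coefficient = 1
x_1 = 2.0417, f(x_1) = 4.168403, coefficient = 2
x_2 = 2.3333, f(x_2) = 5.444444, coefficient = 2
x_3 = 2.6250, f(x_3) = 6.890625, coefficient = 2
x_4 = 2.9167, f(x_4) = 8.506944, coefficient = 2
x_5 = 3.2083, f(x_5) = 10.293403, coefficient = 2
x_6 = 3.5000, f(x_6) = 12.250000, coefficient = 1

I ≈ (0.291667/2) × 85.920139 = 12.530020
Exact value: 12.505208
Error: 0.024812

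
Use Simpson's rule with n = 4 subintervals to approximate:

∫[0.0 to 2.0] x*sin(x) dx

f(x) = x*sin(x)
a = 0.0, b = 2.0, n = 4
h = (b - a)/n = 0.500000

Simpson's rule: (h/3)[f(x₀) + 4f(x₁) + 2f(x₂) + ... + f(xₙ)]

x_0 = 0.0000, f(x_0) = 0.000000, coefficient = 1
x_1 = 0.5000, f(x_1) = 0.239713, coefficient = 4
x_2 = 1.0000, f(x_2) = 0.841471, coefficient = 2
x_3 = 1.5000, f(x_3) = 1.496242, coefficient = 4
x_4 = 2.0000, f(x_4) = 1.818595, coefficient = 1

I ≈ (0.500000/3) × 10.445358 = 1.740893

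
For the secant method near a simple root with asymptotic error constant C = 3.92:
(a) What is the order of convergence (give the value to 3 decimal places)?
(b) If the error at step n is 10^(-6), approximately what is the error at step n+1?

(a) Secant method has superlinear convergence with order φ = (1+√5)/2 ≈ 1.618.
    This means |e_{n+1}| ≈ C|e_n|^1.618.

(b) With |e_n| = 10^(-6) and C = 3.92:
    |e_{n+1}| ≈ 3.92 × (10^(-6))^1.618 = 3.92 × 10^(-9.71)

(a) ≈ 1.618 (golden ratio); (b) |e_{n+1}| ≈ 7.675e-10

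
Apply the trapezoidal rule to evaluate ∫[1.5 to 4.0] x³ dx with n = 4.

f(x) = x³
a = 1.5, b = 4.0, n = 4
h = (b - a)/n = 0.625000

Trapezoidal rule: (h/2)[f(x₀) + 2f(x₁) + 2f(x₂) + ... + f(xₙ)]

x_0 = 1.5000, f(x_0) = 3.375000, coefficient = 1
x_1 = 2.1250, f(x_1) = 9.595703, coefficient = 2
x_2 = 2.7500, f(x_2) = 20.796875, coefficient = 2
x_3 = 3.3750, f(x_3) = 38.443359, coefficient = 2
x_4 = 4.0000, f(x_4) = 64.000000, coefficient = 1

I ≈ (0.625000/2) × 205.046875 = 64.077148
Exact value: 62.734375
Error: 1.342773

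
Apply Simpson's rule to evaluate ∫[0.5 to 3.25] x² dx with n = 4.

f(x) = x²
a = 0.5, b = 3.25, n = 4
h = (b - a)/n = 0.687500

Simpson's rule: (h/3)[f(x₀) + 4f(x₁) + 2f(x₂) + ... + f(xₙ)]

x_0 = 0.5000, f(x_0) = 0.250000, coefficient = 1
x_1 = 1.1875, f(x_1) = 1.410156, coefficient = 4
x_2 = 1.8750, f(x_2) = 3.515625, coefficient = 2
x_3 = 2.5625, f(x_3) = 6.566406, coefficient = 4
x_4 = 3.2500, f(x_4) = 10.562500, coefficient = 1

I ≈ (0.687500/3) × 49.750000 = 11.401042
Exact value: 11.401042
Error: 0.000000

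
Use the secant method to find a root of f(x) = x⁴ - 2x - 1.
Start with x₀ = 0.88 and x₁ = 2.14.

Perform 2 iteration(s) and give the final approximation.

f(x) = x⁴ - 2x - 1
x₀ = 0.88, x₁ = 2.14

Secant formula: x_{n+1} = x_n - f(x_n)(x_n - x_{n-1})/(f(x_n) - f(x_{n-1}))

Iteration 1:
  f(0.880000) = -2.160305
  f(2.140000) = 15.692736
  x_2 = 2.140000 - 15.692736×(2.140000 - 0.880000)/(15.692736 - (-2.160305))
       = 1.032466
Iteration 2:
  f(2.140000) = 15.692736
  f(1.032466) = -1.928605
  x_3 = 1.032466 - (-1.928605)×(1.032466 - 2.140000)/(-1.928605 - 15.692736)
       = 1.153683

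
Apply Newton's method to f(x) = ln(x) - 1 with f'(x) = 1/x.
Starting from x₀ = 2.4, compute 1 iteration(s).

f(x) = ln(x) - 1
f'(x) = 1/x
x₀ = 2.4

Newton-Raphson formula: x_{n+1} = x_n - f(x_n)/f'(x_n)

Iteration 1:
  f(2.400000) = -0.124531
  f'(2.400000) = 0.416667
  x_1 = 2.400000 - (-0.124531)/0.416667 = 2.698875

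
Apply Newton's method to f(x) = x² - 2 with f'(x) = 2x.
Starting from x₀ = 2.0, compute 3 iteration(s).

f(x) = x² - 2
f'(x) = 2x
x₀ = 2.0

Newton-Raphson formula: x_{n+1} = x_n - f(x_n)/f'(x_n)

Iteration 1:
  f(2.000000) = 2.000000
  f'(2.000000) = 4.000000
  x_1 = 2.000000 - 2.000000/4.000000 = 1.500000
Iteration 2:
  f(1.500000) = 0.250000
  f'(1.500000) = 3.000000
  x_2 = 1.500000 - 0.250000/3.000000 = 1.416667
Iteration 3:
  f(1.416667) = 0.006944
  f'(1.416667) = 2.833333
  x_3 = 1.416667 - 0.006944/2.833333 = 1.414216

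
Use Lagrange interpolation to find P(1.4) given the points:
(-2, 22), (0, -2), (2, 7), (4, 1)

Lagrange interpolation formula:
P(x) = Σ yᵢ × Lᵢ(x)
where Lᵢ(x) = Π_{j≠i} (x - xⱼ)/(xᵢ - xⱼ)

L_0(1.4) = (1.4 - 0)/(-2 - 0) × (1.4 - 2)/(-2 - 2) × (1.4 - 4)/(-2 - 4) = -0.045500
L_1(1.4) = (1.4 - (-2))/(0 - (-2)) × (1.4 - 2)/(0 - 2) × (1.4 - 4)/(0 - 4) = 0.331500
L_2(1.4) = (1.4 - (-2))/(2 - (-2)) × (1.4 - 0)/(2 - 0) × (1.4 - 4)/(2 - 4) = 0.773500
L_3(1.4) = (1.4 - (-2))/(4 - (-2)) × (1.4 - 0)/(4 - 0) × (1.4 - 2)/(4 - 2) = -0.059500

P(1.4) = 22×L_0(1.4) + (-2)×L_1(1.4) + 7×L_2(1.4) + 1×L_3(1.4)
P(1.4) = 3.691000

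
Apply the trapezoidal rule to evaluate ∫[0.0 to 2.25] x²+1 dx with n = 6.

f(x) = x²+1
a = 0.0, b = 2.25, n = 6
h = (b - a)/n = 0.375000

Trapezoidal rule: (h/2)[f(x₀) + 2f(x₁) + 2f(x₂) + ... + f(xₙ)]

x_0 = 0.0000, f(x_0) = 1.000000, coefficient = 1
x_1 = 0.3750, f(x_1) = 1.140625, coefficient = 2
x_2 = 0.7500, f(x_2) = 1.562500, coefficient = 2
x_3 = 1.1250, f(x_3) = 2.265625, coefficient = 2
x_4 = 1.5000, f(x_4) = 3.250000, coefficient = 2
x_5 = 1.8750, f(x_5) = 4.515625, coefficient = 2
x_6 = 2.2500, f(x_6) = 6.062500, coefficient = 1

I ≈ (0.375000/2) × 32.531250 = 6.099609
Exact value: 6.046875
Error: 0.052734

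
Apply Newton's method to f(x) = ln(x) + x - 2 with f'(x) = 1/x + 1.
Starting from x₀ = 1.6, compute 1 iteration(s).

f(x) = ln(x) + x - 2
f'(x) = 1/x + 1
x₀ = 1.6

Newton-Raphson formula: x_{n+1} = x_n - f(x_n)/f'(x_n)

Iteration 1:
  f(1.600000) = 0.070004
  f'(1.600000) = 1.625000
  x_1 = 1.600000 - 0.070004/1.625000 = 1.556921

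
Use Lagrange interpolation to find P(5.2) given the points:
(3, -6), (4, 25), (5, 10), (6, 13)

Lagrange interpolation formula:
P(x) = Σ yᵢ × Lᵢ(x)
where Lᵢ(x) = Π_{j≠i} (x - xⱼ)/(xᵢ - xⱼ)

L_0(5.2) = (5.2 - 4)/(3 - 4) × (5.2 - 5)/(3 - 5) × (5.2 - 6)/(3 - 6) = 0.032000
L_1(5.2) = (5.2 - 3)/(4 - 3) × (5.2 - 5)/(4 - 5) × (5.2 - 6)/(4 - 6) = -0.176000
L_2(5.2) = (5.2 - 3)/(5 - 3) × (5.2 - 4)/(5 - 4) × (5.2 - 6)/(5 - 6) = 1.056000
L_3(5.2) = (5.2 - 3)/(6 - 3) × (5.2 - 4)/(6 - 4) × (5.2 - 5)/(6 - 5) = 0.088000

P(5.2) = (-6)×L_0(5.2) + 25×L_1(5.2) + 10×L_2(5.2) + 13×L_3(5.2)
P(5.2) = 7.112000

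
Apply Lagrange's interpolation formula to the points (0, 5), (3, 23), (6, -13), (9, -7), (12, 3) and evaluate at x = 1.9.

Lagrange interpolation formula:
P(x) = Σ yᵢ × Lᵢ(x)
where Lᵢ(x) = Π_{j≠i} (x - xⱼ)/(xᵢ - xⱼ)

L_0(1.9) = (1.9 - 3)/(0 - 3) × (1.9 - 6)/(0 - 6) × (1.9 - 9)/(0 - 9) × (1.9 - 12)/(0 - 12) = 0.166364
L_1(1.9) = (1.9 - 0)/(3 - 0) × (1.9 - 6)/(3 - 6) × (1.9 - 9)/(3 - 9) × (1.9 - 12)/(3 - 12) = 1.149426
L_2(1.9) = (1.9 - 0)/(6 - 0) × (1.9 - 3)/(6 - 3) × (1.9 - 9)/(6 - 9) × (1.9 - 12)/(6 - 12) = -0.462574
L_3(1.9) = (1.9 - 0)/(9 - 0) × (1.9 - 3)/(9 - 3) × (1.9 - 6)/(9 - 6) × (1.9 - 12)/(9 - 12) = 0.178080
L_4(1.9) = (1.9 - 0)/(12 - 0) × (1.9 - 3)/(12 - 3) × (1.9 - 6)/(12 - 6) × (1.9 - 9)/(12 - 9) = -0.031296

P(1.9) = 5×L_0(1.9) + 23×L_1(1.9) + (-13)×L_2(1.9) + (-7)×L_3(1.9) + 3×L_4(1.9)
P(1.9) = 31.941623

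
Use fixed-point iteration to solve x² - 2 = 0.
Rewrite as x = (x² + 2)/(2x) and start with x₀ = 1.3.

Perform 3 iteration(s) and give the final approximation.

Equation: x² - 2 = 0
Fixed-point form: x = (x² + 2)/(2x)
x₀ = 1.3

x_1 = g(1.300000) = 1.419231
x_2 = g(1.419231) = 1.414222
x_3 = g(1.414222) = 1.414214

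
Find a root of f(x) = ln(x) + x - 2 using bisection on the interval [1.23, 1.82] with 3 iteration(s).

f(x) = ln(x) + x - 2
Initial interval: [1.23, 1.82]

Iteration 1:
  c_1 = (1.230000 + 1.820000)/2 = 1.525000
  f(c_1) = f(1.525000) = -0.053006
  f(a) × f(c) ≥ 0, new interval: [1.525000, 1.820000]
Iteration 2:
  c_2 = (1.525000 + 1.820000)/2 = 1.672500
  f(c_2) = f(1.672500) = 0.186820
  f(a) × f(c) < 0, new interval: [1.525000, 1.672500]
Iteration 3:
  c_3 = (1.525000 + 1.672500)/2 = 1.598750
  f(c_3) = f(1.598750) = 0.067972
  f(a) × f(c) < 0, new interval: [1.525000, 1.598750]

After 3 iteration(s), the approximation is c_3 = 1.598750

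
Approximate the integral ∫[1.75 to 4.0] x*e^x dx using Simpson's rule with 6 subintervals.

f(x) = x*e^x
a = 1.75, b = 4.0, n = 6
h = (b - a)/n = 0.375000

Simpson's rule: (h/3)[f(x₀) + 4f(x₁) + 2f(x₂) + ... + f(xₙ)]

x_0 = 1.7500, f(x_0) = 10.070555, coefficient = 1
x_1 = 2.1250, f(x_1) = 17.792407, coefficient = 4
x_2 = 2.5000, f(x_2) = 30.456235, coefficient = 2
x_3 = 2.8750, f(x_3) = 50.960594, coefficient = 4
x_4 = 3.2500, f(x_4) = 83.818605, coefficient = 2
x_5 = 3.6250, f(x_5) = 136.027121, coefficient = 4
x_6 = 4.0000, f(x_6) = 218.392600, coefficient = 1

I ≈ (0.375000/3) × 1276.133326 = 159.516666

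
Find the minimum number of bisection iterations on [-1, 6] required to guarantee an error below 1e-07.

We need (b-a)/2^n ≤ 1e-07
(6 - (-1))/2^n ≤ 1e-07
7/2^n ≤ 1e-07
2^n ≥ 70000000
n ≥ log₂(70000000) = 26.06
n ≥ 27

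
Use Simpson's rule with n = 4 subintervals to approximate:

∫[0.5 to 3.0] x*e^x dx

f(x) = x*e^x
a = 0.5, b = 3.0, n = 4
h = (b - a)/n = 0.625000

Simpson's rule: (h/3)[f(x₀) + 4f(x₁) + 2f(x₂) + ... + f(xₙ)]

x_0 = 0.5000, f(x_0) = 0.824361, coefficient = 1
x_1 = 1.1250, f(x_1) = 3.465244, coefficient = 4
x_2 = 1.7500, f(x_2) = 10.070555, coefficient = 2
x_3 = 2.3750, f(x_3) = 25.533656, coefficient = 4
x_4 = 3.0000, f(x_4) = 60.256611, coefficient = 1

I ≈ (0.625000/3) × 197.217682 = 41.087017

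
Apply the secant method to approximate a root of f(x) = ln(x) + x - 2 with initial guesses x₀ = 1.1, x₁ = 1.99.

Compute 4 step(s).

f(x) = ln(x) + x - 2
x₀ = 1.1, x₁ = 1.99

Secant formula: x_{n+1} = x_n - f(x_n)(x_n - x_{n-1})/(f(x_n) - f(x_{n-1}))

Iteration 1:
  f(1.100000) = -0.804690
  f(1.990000) = 0.678135
  x_2 = 1.990000 - 0.678135×(1.990000 - 1.100000)/(0.678135 - (-0.804690))
       = 1.582980
Iteration 2:
  f(1.990000) = 0.678135
  f(1.582980) = 0.042288
  x_3 = 1.582980 - 0.042288×(1.582980 - 1.990000)/(0.042288 - 0.678135)
       = 1.555910
Iteration 3:
  f(1.582980) = 0.042288
  f(1.555910) = -0.002030
  x_4 = 1.555910 - (-0.002030)×(1.555910 - 1.582980)/(-0.002030 - 0.042288)
       = 1.557150
Iteration 4:
  f(1.555910) = -0.002030
  f(1.557150) = 0.000007
  x_5 = 1.557150 - 0.000007×(1.557150 - 1.555910)/(0.000007 - (-0.002030))
       = 1.557146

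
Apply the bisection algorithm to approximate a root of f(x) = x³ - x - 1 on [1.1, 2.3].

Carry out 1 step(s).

f(x) = x³ - x - 1
Initial interval: [1.1, 2.3]

Iteration 1:
  c_1 = (1.100000 + 2.300000)/2 = 1.700000
  f(c_1) = f(1.700000) = 2.213000
  f(a) × f(c) < 0, new interval: [1.100000, 1.700000]

After 1 iteration(s), the approximation is c_1 = 1.700000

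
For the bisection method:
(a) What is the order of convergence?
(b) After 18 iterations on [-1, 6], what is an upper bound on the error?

(a) Bisection has linear (order 1) convergence; the error is halved each step.

(b) Error bound = (b-a)/2^n = (6 - (-1))/2^{18}
    = 7/2^{18}

(a) 1 (linear); (b) error ≤ 2.67e-05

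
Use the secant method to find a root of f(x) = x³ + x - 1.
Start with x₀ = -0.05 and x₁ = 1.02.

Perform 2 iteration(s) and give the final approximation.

f(x) = x³ + x - 1
x₀ = -0.05, x₁ = 1.02

Secant formula: x_{n+1} = x_n - f(x_n)(x_n - x_{n-1})/(f(x_n) - f(x_{n-1}))

Iteration 1:
  f(-0.050000) = -1.050125
  f(1.020000) = 1.081208
  x_2 = 1.020000 - 1.081208×(1.020000 - (-0.050000))/(1.081208 - (-1.050125))
       = 0.477198
Iteration 2:
  f(1.020000) = 1.081208
  f(0.477198) = -0.414136
  x_3 = 0.477198 - (-0.414136)×(0.477198 - 1.020000)/(-0.414136 - 1.081208)
       = 0.627527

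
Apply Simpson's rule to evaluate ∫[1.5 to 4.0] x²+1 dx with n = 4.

f(x) = x²+1
a = 1.5, b = 4.0, n = 4
h = (b - a)/n = 0.625000

Simpson's rule: (h/3)[f(x₀) + 4f(x₁) + 2f(x₂) + ... + f(xₙ)]

x_0 = 1.5000, f(x_0) = 3.250000, coefficient = 1
x_1 = 2.1250, f(x_1) = 5.515625, coefficient = 4
x_2 = 2.7500, f(x_2) = 8.562500, coefficient = 2
x_3 = 3.3750, f(x_3) = 12.390625, coefficient = 4
x_4 = 4.0000, f(x_4) = 17.000000, coefficient = 1

I ≈ (0.625000/3) × 109.000000 = 22.708333
Exact value: 22.708333
Error: 0.000000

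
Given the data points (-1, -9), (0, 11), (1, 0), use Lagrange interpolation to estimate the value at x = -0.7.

Lagrange interpolation formula:
P(x) = Σ yᵢ × Lᵢ(x)
where Lᵢ(x) = Π_{j≠i} (x - xⱼ)/(xᵢ - xⱼ)

L_0(-0.7) = (-0.7 - 0)/(-1 - 0) × (-0.7 - 1)/(-1 - 1) = 0.595000
L_1(-0.7) = (-0.7 - (-1))/(0 - (-1)) × (-0.7 - 1)/(0 - 1) = 0.510000
L_2(-0.7) = (-0.7 - (-1))/(1 - (-1)) × (-0.7 - 0)/(1 - 0) = -0.105000

P(-0.7) = (-9)×L_0(-0.7) + 11×L_1(-0.7) + 0×L_2(-0.7)
P(-0.7) = 0.255000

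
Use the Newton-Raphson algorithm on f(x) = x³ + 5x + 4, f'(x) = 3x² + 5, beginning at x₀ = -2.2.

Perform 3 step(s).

f(x) = x³ + 5x + 4
f'(x) = 3x² + 5
x₀ = -2.2

Newton-Raphson formula: x_{n+1} = x_n - f(x_n)/f'(x_n)

Iteration 1:
  f(-2.200000) = -17.648000
  f'(-2.200000) = 19.520000
  x_1 = -2.200000 - (-17.648000)/19.520000 = -1.295902
Iteration 2:
  f(-1.295902) = -4.655795
  f'(-1.295902) = 10.038083
  x_2 = -1.295902 - (-4.655795)/10.038083 = -0.832088
Iteration 3:
  f(-0.832088) = -0.736557
  f'(-0.832088) = 7.077114
  x_3 = -0.832088 - (-0.736557)/7.077114 = -0.728013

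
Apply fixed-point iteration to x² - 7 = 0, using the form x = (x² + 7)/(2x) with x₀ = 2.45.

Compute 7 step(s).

Equation: x² - 7 = 0
Fixed-point form: x = (x² + 7)/(2x)
x₀ = 2.45

x_1 = g(2.450000) = 2.653571
x_2 = g(2.653571) = 2.645763
x_3 = g(2.645763) = 2.645751
x_4 = g(2.645751) = 2.645751
x_5 = g(2.645751) = 2.645751
x_6 = g(2.645751) = 2.645751
x_7 = g(2.645751) = 2.645751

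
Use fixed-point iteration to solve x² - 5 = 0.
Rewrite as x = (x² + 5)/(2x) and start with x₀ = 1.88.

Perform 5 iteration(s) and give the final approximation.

Equation: x² - 5 = 0
Fixed-point form: x = (x² + 5)/(2x)
x₀ = 1.88

x_1 = g(1.880000) = 2.269787
x_2 = g(2.269787) = 2.236318
x_3 = g(2.236318) = 2.236068
x_4 = g(2.236068) = 2.236068
x_5 = g(2.236068) = 2.236068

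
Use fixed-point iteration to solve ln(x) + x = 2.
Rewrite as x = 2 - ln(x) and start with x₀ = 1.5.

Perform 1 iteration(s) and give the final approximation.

Equation: ln(x) + x = 2
Fixed-point form: x = 2 - ln(x)
x₀ = 1.5

x_1 = g(1.500000) = 1.594535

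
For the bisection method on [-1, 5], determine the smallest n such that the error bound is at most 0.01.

We need (b-a)/2^n ≤ 0.01
(5 - (-1))/2^n ≤ 0.01
6/2^n ≤ 0.01
2^n ≥ 600
n ≥ log₂(600) = 9.23
n ≥ 10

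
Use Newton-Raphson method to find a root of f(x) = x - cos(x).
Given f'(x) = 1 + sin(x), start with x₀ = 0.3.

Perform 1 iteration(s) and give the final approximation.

f(x) = x - cos(x)
f'(x) = 1 + sin(x)
x₀ = 0.3

Newton-Raphson formula: x_{n+1} = x_n - f(x_n)/f'(x_n)

Iteration 1:
  f(0.300000) = -0.655336
  f'(0.300000) = 1.295520
  x_1 = 0.300000 - (-0.655336)/1.295520 = 0.805848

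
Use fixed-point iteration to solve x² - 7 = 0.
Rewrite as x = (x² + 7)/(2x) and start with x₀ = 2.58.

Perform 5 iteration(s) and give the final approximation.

Equation: x² - 7 = 0
Fixed-point form: x = (x² + 7)/(2x)
x₀ = 2.58

x_1 = g(2.580000) = 2.646589
x_2 = g(2.646589) = 2.645751
x_3 = g(2.645751) = 2.645751
x_4 = g(2.645751) = 2.645751
x_5 = g(2.645751) = 2.645751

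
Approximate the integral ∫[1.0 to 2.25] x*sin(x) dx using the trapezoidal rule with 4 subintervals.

f(x) = x*sin(x)
a = 1.0, b = 2.25, n = 4
h = (b - a)/n = 0.312500

Trapezoidal rule: (h/2)[f(x₀) + 2f(x₁) + 2f(x₂) + ... + f(xₙ)]

x_0 = 1.0000, f(x_0) = 0.841471, coefficient = 1
x_1 = 1.3125, f(x_1) = 1.268960, coefficient = 2
x_2 = 1.6250, f(x_2) = 1.622613, coefficient = 2
x_3 = 1.9375, f(x_3) = 1.808684, coefficient = 2
x_4 = 2.2500, f(x_4) = 1.750665, coefficient = 1

I ≈ (0.312500/2) × 11.992650 = 1.873852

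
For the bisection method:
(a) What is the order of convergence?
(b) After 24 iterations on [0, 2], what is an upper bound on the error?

(a) Bisection has linear (order 1) convergence; the error is halved each step.

(b) Error bound = (b-a)/2^n = (2 - 0)/2^{24}
    = 2/2^{24}

(a) 1 (linear); (b) error ≤ 1.19e-07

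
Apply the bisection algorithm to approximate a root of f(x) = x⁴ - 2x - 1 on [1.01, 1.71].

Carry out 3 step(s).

f(x) = x⁴ - 2x - 1
Initial interval: [1.01, 1.71]

Iteration 1:
  c_1 = (1.010000 + 1.710000)/2 = 1.360000
  f(c_1) = f(1.360000) = -0.298980
  f(a) × f(c) ≥ 0, new interval: [1.360000, 1.710000]
Iteration 2:
  c_2 = (1.360000 + 1.710000)/2 = 1.535000
  f(c_2) = f(1.535000) = 1.481796
  f(a) × f(c) < 0, new interval: [1.360000, 1.535000]
Iteration 3:
  c_3 = (1.360000 + 1.535000)/2 = 1.447500
  f(c_3) = f(1.447500) = 0.495099
  f(a) × f(c) < 0, new interval: [1.360000, 1.447500]

After 3 iteration(s), the approximation is c_3 = 1.447500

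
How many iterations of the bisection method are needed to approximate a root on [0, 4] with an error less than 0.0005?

We need (b-a)/2^n ≤ 0.0005
(4 - 0)/2^n ≤ 0.0005
4/2^n ≤ 0.0005
2^n ≥ 8000
n ≥ log₂(8000) = 12.97
n ≥ 13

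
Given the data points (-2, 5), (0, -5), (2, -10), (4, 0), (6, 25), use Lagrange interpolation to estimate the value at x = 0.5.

Lagrange interpolation formula:
P(x) = Σ yᵢ × Lᵢ(x)
where Lᵢ(x) = Π_{j≠i} (x - xⱼ)/(xᵢ - xⱼ)

L_0(0.5) = (0.5 - 0)/(-2 - 0) × (0.5 - 2)/(-2 - 2) × (0.5 - 4)/(-2 - 4) × (0.5 - 6)/(-2 - 6) = -0.037598
L_1(0.5) = (0.5 - (-2))/(0 - (-2)) × (0.5 - 2)/(0 - 2) × (0.5 - 4)/(0 - 4) × (0.5 - 6)/(0 - 6) = 0.751953
L_2(0.5) = (0.5 - (-2))/(2 - (-2)) × (0.5 - 0)/(2 - 0) × (0.5 - 4)/(2 - 4) × (0.5 - 6)/(2 - 6) = 0.375977
L_3(0.5) = (0.5 - (-2))/(4 - (-2)) × (0.5 - 0)/(4 - 0) × (0.5 - 2)/(4 - 2) × (0.5 - 6)/(4 - 6) = -0.107422
L_4(0.5) = (0.5 - (-2))/(6 - (-2)) × (0.5 - 0)/(6 - 0) × (0.5 - 2)/(6 - 2) × (0.5 - 4)/(6 - 4) = 0.017090

P(0.5) = 5×L_0(0.5) + (-5)×L_1(0.5) + (-10)×L_2(0.5) + 0×L_3(0.5) + 25×L_4(0.5)
P(0.5) = -7.280273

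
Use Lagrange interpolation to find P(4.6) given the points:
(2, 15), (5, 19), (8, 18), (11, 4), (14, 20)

Lagrange interpolation formula:
P(x) = Σ yᵢ × Lᵢ(x)
where Lᵢ(x) = Π_{j≠i} (x - xⱼ)/(xᵢ - xⱼ)

L_0(4.6) = (4.6 - 5)/(2 - 5) × (4.6 - 8)/(2 - 8) × (4.6 - 11)/(2 - 11) × (4.6 - 14)/(2 - 14) = 0.042087
L_1(4.6) = (4.6 - 2)/(5 - 2) × (4.6 - 8)/(5 - 8) × (4.6 - 11)/(5 - 11) × (4.6 - 14)/(5 - 14) = 1.094268
L_2(4.6) = (4.6 - 2)/(8 - 2) × (4.6 - 5)/(8 - 5) × (4.6 - 11)/(8 - 11) × (4.6 - 14)/(8 - 14) = -0.193106
L_3(4.6) = (4.6 - 2)/(11 - 2) × (4.6 - 5)/(11 - 5) × (4.6 - 8)/(11 - 8) × (4.6 - 14)/(11 - 14) = 0.068392
L_4(4.6) = (4.6 - 2)/(14 - 2) × (4.6 - 5)/(14 - 5) × (4.6 - 8)/(14 - 8) × (4.6 - 11)/(14 - 11) = -0.011641

P(4.6) = 15×L_0(4.6) + 19×L_1(4.6) + 18×L_2(4.6) + 4×L_3(4.6) + 20×L_4(4.6)
P(4.6) = 17.987240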